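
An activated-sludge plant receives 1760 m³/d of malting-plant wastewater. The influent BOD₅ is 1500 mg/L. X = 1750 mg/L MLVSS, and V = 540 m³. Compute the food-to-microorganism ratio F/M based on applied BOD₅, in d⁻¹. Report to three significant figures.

F/M ≈ 2.79 d⁻¹

F/M = applied load / biomass = Q·S₀/(V·X) = 1760 × 1500 / (540.0 × 1750) = 2.794 d⁻¹.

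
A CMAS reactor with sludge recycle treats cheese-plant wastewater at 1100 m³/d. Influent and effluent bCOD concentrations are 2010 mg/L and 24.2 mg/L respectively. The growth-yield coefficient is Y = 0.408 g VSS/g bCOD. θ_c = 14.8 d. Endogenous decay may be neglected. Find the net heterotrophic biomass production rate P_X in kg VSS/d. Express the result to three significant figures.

P_X ≈ 891 kg VSS/d

Since k_d ≈ 0, Y_obs = Y = 0.408 g VSS/g bCOD.
Q·(S₀ − S) = 1100 × (2010 − 24.2) × 10⁻³ = 2184 kg/d removed.
Biomass produced: P_X = Y_obs·Q·ΔS = 0.4080 × 2184 ≈ 891.2 kg VSS/d.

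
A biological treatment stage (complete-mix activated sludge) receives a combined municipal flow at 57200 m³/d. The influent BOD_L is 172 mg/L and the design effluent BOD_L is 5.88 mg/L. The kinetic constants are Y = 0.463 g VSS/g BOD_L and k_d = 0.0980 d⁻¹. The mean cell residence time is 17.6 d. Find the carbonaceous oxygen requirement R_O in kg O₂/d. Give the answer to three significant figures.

R_O ≈ 7210 kg O₂/d

Y_obs = Y / (1 + k_d θ_c) = 0.463 / (1 + 0.0980 × 17.6) = 0.463 / 2.725 = 0.1699.
Substrate removed = Q·(S₀ − S) = 57200 m³/d × (172 − 5.88) g/m³ = 9.5×10^6 g/d = 9502 kg/d.
P_X = Y_obs·Q·(S₀ − S) = 0.1699 × 9502 = 1615 kg VSS/d.
Carbonaceous O₂ demand = substrate oxidised − cell-mass equivalent = 9502 − 1.42 × 1615 = 7209 kg O₂/d.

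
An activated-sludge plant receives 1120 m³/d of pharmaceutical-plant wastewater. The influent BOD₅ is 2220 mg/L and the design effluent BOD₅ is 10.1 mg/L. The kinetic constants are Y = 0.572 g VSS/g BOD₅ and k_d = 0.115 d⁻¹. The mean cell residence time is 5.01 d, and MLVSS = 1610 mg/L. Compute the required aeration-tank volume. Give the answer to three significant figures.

V ≈ 2800 m³

From the SRT design equation V = Y Q (S₀−S) θ_c / [X (1 + k_d θ_c)] = 0.572 × 1120 × (2220 − 10.1) × 5.01 / [1610 × (1 + 0.115 × 5.01)] = 7.09×10^6 / 2538 = 2795 m³.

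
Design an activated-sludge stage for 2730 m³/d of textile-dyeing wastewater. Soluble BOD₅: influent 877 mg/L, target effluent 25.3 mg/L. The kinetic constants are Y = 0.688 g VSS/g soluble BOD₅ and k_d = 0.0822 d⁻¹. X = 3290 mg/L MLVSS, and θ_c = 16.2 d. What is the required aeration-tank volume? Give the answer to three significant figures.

V ≈ 3380 m³

From the SRT design equation V = Y Q (S₀−S) θ_c / [X (1 + k_d θ_c)] = 0.688 × 2730 × (877 − 25.3) × 16.2 / [3290 × (1 + 0.0822 × 16.2)] = 2.59×10^7 / 7671 = 3378 m³.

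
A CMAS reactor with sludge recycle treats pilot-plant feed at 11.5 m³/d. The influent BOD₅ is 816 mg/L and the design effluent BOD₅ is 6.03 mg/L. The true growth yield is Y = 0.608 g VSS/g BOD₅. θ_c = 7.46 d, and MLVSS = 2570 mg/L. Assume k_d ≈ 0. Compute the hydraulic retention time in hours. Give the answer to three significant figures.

τ ≈ 34.3 h

With k_d = 0 the design equation reduces to V = Y Q (S₀−S) θ_c / X = 0.608 × 11.5 × (816 − 6.03) × 7.46 / 2570 = 16.44 m³.
HRT = V/Q = 16.44 m³ / 11.5 m³·d⁻¹ = 1.429 d × 24 = 34.31 h.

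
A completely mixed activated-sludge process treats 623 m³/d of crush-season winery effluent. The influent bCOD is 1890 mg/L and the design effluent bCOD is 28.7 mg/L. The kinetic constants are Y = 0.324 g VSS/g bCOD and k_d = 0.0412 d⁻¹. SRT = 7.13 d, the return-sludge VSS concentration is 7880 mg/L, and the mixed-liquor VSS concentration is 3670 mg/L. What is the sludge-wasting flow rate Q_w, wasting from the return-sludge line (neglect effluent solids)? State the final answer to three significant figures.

From the SRT design equation V = Y Q (S₀−S) θ_c / [X (1 + k_d θ_c)] = 0.324 × 623 × (1890 − 28.7) × 7.13 / [3670 × (1 + 0.0412 × 7.13)] = 2.68×10^6 / 4748 = 564.2 m³.
Q_w = (V·X)/(θ_c X_r) = 564.2 × 3670 / (7.13 × 7880) = 36.85 m³/d.

Q_w ≈ 36.9 m³/d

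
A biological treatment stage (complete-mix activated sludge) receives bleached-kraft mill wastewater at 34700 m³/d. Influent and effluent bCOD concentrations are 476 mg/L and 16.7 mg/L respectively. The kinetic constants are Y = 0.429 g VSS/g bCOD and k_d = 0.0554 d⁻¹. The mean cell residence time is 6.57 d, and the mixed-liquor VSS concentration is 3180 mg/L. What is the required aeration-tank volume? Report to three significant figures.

V ≈ 10400 m³

From the SRT design equation V = Y Q (S₀−S) θ_c / [X (1 + k_d θ_c)] = 0.429 × 34700 × (476 − 16.7) × 6.57 / [3180 × (1 + 0.0554 × 6.57)] = 4.49×10^7 / 4337 = 10357 m³.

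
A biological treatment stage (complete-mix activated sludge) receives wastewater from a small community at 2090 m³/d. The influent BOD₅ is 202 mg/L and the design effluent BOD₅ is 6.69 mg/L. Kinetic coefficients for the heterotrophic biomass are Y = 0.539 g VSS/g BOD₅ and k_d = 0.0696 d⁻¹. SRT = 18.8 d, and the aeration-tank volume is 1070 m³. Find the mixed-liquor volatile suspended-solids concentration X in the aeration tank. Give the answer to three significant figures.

From V·X·(1 + k_d·θ_c) = Y·Q·(S₀ − S)·θ_c: X = 0.539 × 2090 × (202 − 6.69) × 18.8 / [1070 × (1 + 0.0696 × 18.8)] = 1675 mg/L.

X ≈ 1670 mg/L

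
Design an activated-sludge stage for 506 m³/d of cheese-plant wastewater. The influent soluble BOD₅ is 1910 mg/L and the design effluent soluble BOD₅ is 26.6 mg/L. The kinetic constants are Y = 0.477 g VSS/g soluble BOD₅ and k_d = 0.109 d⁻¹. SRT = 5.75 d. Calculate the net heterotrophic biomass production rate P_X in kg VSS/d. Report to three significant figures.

P_X ≈ 279 kg VSS/d

Y_obs = Y / (1 + k_d θ_c) = 0.477 / (1 + 0.109 × 5.75) = 0.477 / 1.627 = 0.2932.
Q·(S₀ − S) = 506 × (1910 − 26.6) × 10⁻³ = 953.0 kg/d removed.
So the net sludge growth is P_X = 0.2932 × 953.0 = 279.4 kg VSS/d.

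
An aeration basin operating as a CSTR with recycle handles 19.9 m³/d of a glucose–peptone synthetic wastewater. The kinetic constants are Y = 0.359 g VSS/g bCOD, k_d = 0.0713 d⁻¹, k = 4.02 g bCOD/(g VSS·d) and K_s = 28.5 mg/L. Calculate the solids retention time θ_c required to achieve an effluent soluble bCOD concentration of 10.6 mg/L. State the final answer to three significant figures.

Specific growth rate at S = 10.6 mg/L: μ = YkS/(K_s+S) = 0.359·4.02·10.6/(28.5+10.6) = 0.3912 d⁻¹.
1/θ_c = 0.3912 − 0.0713 = 0.3199 d⁻¹, so θ_c = 3.126 d.

θ_c ≈ 3.13 d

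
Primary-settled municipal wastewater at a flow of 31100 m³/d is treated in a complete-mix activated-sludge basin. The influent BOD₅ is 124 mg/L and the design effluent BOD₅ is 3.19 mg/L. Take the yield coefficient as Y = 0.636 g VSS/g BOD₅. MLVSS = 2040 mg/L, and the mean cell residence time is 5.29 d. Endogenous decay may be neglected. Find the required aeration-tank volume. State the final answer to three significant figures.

With k_d = 0 the design equation reduces to V = Y Q (S₀−S) θ_c / X = 0.636 × 31100 × (124 − 3.19) × 5.29 / 2040 = 6196 m³.

V ≈ 6200 m³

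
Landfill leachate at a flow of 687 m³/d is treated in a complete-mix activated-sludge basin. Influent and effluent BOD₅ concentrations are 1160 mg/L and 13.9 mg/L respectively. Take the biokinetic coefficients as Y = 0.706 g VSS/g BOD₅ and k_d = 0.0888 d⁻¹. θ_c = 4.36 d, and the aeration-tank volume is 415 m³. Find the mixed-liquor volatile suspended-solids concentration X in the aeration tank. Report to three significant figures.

Solving the biomass balance for X: X = Y Q (S₀−S) θ_c / [V (1+k_d θ_c)] = 0.706 × 687 × (1160 − 13.9) × 4.36 / [415 × (1 + 0.0888 × 4.36)] = 4210 mg/L.

X ≈ 4210 mg/L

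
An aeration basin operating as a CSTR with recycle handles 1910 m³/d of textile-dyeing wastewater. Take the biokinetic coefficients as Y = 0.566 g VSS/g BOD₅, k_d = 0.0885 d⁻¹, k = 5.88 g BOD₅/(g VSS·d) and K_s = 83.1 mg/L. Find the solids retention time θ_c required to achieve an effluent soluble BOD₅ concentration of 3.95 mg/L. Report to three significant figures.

Specific growth rate at S = 3.95 mg/L: μ = YkS/(K_s+S) = 0.566·5.88·3.95/(83.1+3.95) = 0.1510 d⁻¹.
1/θ_c = 0.1510 − 0.0885 = 0.06252 d⁻¹, so θ_c = 16.00 d.

θ_c ≈ 16.0 d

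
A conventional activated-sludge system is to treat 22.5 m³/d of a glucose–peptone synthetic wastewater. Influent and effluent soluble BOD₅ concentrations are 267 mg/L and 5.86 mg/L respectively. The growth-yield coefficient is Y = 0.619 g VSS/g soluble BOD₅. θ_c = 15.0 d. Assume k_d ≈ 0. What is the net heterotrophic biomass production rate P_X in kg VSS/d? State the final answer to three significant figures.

P_X ≈ 3.64 kg VSS/d

No decay correction is needed, so Y_obs = Y = 0.619.
ΔS = 267 − 5.86 = 261.1 mg/L, so the substrate removal rate is 22.5 × 261.1/1000 = 5.876 kg soluble BOD₅/d.
P_X = Y_obs · Q(S₀ − S) = 0.6190 × 5.876 = 3.637 kg VSS/d.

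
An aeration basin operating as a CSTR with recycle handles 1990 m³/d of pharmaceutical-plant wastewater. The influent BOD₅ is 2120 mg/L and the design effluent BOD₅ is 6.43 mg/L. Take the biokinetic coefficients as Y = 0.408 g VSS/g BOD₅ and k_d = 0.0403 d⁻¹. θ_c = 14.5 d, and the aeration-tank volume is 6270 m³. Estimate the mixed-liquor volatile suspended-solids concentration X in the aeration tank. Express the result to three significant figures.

From V·X·(1 + k_d·θ_c) = Y·Q·(S₀ − S)·θ_c: X = 0.408 × 1990 × (2120 − 6.43) × 14.5 / [6270 × (1 + 0.0403 × 14.5)] = 2505 mg/L.

X ≈ 2500 mg/L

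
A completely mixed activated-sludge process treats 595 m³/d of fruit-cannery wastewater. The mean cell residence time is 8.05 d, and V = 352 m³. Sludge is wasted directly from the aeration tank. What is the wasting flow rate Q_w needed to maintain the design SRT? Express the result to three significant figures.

Q_w ≈ 43.7 m³/d

Wasting from the aeration tank: Q_w = V / θ_c = 352.0 / 8.05 = 43.73 m³/d.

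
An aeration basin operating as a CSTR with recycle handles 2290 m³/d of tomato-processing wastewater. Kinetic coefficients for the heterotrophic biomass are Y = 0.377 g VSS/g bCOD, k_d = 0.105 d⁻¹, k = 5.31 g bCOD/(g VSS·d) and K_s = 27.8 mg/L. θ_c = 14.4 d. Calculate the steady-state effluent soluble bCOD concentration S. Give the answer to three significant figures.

From the Monod/SRT balance for a CMAS, S = K_s·(1+k_d θ_c)/[θ_c·(Y k − k_d) − 1] = 27.8 × (1 + 0.105 × 14.4) / [14.4 × (0.377 × 5.31 − 0.105) − 1] = 69.83 / 26.31 = 2.654 mg/L.

S ≈ 2.65 mg/L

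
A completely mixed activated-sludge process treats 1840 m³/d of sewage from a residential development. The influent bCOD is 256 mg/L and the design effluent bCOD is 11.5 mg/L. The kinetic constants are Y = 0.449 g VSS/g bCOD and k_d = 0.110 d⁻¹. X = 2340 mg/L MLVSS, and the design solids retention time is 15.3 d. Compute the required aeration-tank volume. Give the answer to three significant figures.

From the SRT design equation V = Y Q (S₀−S) θ_c / [X (1 + k_d θ_c)] = 0.449 × 1840 × (256 − 11.5) × 15.3 / [2340 × (1 + 0.110 × 15.3)] = 3.09×10^6 / 6278 = 492.3 m³.

V ≈ 492 m³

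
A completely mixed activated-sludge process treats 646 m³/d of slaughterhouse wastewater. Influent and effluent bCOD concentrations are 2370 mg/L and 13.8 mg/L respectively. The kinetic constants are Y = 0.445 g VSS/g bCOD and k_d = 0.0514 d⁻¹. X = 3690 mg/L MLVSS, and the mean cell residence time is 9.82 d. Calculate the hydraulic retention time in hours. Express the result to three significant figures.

Rearranging the biomass balance for a CMAS with decay, V = Y·Q·ΔS·θ_c / [X·(1+k_d θ_c)] = 0.445 × 646 × (2370 − 13.8) × 9.82 / [3690 × (1 + 0.0514 × 9.82)] = 6.65×10^6 / 5553 = 1198 m³.
Hydraulic retention time τ = V/Q = 1198 / 646 = 1.854 d = 44.50 h.

τ ≈ 44.5 h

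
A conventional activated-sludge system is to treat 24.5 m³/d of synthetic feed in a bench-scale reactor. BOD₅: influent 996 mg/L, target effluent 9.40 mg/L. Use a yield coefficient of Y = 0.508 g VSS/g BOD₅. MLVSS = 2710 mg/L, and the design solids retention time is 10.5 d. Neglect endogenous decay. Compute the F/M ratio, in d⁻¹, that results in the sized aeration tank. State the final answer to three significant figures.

With k_d = 0 the design equation reduces to V = Y Q (S₀−S) θ_c / X = 0.508 × 24.5 × (996 − 9.40) × 10.5 / 2710 = 47.58 m³.
F/M = applied load / biomass = Q·S₀/(V·X) = 24.5 × 996 / (47.58 × 2710) = 0.1893 d⁻¹.

F/M ≈ 0.189 d⁻¹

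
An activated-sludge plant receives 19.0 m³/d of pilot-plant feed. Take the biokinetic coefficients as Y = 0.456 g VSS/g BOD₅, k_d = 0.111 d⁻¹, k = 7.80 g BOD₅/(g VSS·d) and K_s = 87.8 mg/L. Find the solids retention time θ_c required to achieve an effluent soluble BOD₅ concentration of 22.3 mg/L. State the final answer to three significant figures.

From 1/θ_c = Y·k·S/(K_s + S) − k_d: Y·k·S/(K_s+S) = 0.456 × 7.80 × 22.3 / (87.8 + 22.3) = 0.7204 d⁻¹.
1/θ_c = 0.7204 − 0.111 = 0.6094 d⁻¹, so θ_c = 1.641 d.

θ_c ≈ 1.64 d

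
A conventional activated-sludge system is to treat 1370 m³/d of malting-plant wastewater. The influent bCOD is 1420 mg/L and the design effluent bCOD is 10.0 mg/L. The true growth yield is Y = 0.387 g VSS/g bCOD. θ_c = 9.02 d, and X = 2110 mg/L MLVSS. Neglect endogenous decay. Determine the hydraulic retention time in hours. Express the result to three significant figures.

With k_d = 0 the design equation reduces to V = Y Q (S₀−S) θ_c / X = 0.387 × 1370 × (1420 − 10.0) × 9.02 / 2110 = 3196 m³.
HRT = V/Q = 3196 m³ / 1370 m³·d⁻¹ = 2.333 d × 24 = 55.98 h.

τ ≈ 56.0 h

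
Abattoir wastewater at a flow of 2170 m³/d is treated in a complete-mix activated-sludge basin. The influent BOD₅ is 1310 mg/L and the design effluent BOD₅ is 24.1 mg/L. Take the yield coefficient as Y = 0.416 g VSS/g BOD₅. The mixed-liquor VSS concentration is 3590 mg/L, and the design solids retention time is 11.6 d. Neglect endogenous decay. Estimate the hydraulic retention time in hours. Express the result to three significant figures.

τ ≈ 41.5 h

With k_d = 0 the design equation reduces to V = Y Q (S₀−S) θ_c / X = 0.416 × 2170 × (1310 − 24.1) × 11.6 / 3590 = 3751 m³.
Hydraulic retention time τ = V/Q = 3751 / 2170 = 1.728 d = 41.48 h.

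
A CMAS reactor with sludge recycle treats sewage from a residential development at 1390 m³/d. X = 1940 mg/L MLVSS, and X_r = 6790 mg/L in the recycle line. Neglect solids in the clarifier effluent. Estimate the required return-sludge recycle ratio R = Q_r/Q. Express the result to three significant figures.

R = Q_r/Q = X/(X_r − X) = 1940 / (6790 − 1940) = 0.4000.

R ≈ 0.400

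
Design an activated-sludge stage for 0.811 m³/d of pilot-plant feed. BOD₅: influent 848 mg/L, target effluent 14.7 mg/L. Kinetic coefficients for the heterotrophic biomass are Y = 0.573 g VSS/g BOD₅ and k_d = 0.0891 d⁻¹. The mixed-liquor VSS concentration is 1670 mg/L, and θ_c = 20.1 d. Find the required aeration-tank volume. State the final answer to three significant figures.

From the SRT design equation V = Y Q (S₀−S) θ_c / [X (1 + k_d θ_c)] = 0.573 × 0.811 × (848 − 14.7) × 20.1 / [1670 × (1 + 0.0891 × 20.1)] = 7.78×10^3 / 4661 = 1.670 m³.

V ≈ 1.67 m³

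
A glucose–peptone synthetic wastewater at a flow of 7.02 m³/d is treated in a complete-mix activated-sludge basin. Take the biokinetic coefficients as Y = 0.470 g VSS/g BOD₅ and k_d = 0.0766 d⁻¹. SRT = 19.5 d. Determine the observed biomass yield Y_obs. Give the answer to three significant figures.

The observed yield is Y_obs = Y/(1 + k_d·θ_c) = 0.470 / (1 + 0.0766 × 19.5) = 0.470 / 2.494 = 0.1885 g VSS per g BOD₅ removed.

Y_obs ≈ 0.188 g VSS/g BOD₅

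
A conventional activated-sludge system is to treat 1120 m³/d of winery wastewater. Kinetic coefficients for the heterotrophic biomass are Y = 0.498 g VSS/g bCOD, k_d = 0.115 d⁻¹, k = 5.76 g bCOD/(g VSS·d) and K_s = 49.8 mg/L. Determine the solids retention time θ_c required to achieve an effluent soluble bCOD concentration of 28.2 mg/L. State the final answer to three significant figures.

At the target effluent, Y k S/(K_s+S) = 0.498×5.76×28.2/78.00 = 1.037 d⁻¹.
1/θ_c = 1.037 − 0.115 = 0.9221 d⁻¹, so θ_c = 1.085 d.

θ_c ≈ 1.08 d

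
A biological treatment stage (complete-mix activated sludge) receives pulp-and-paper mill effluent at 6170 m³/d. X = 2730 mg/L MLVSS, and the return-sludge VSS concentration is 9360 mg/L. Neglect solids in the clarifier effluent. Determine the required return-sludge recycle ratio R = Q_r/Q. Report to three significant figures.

R ≈ 0.412

Mass balance around the secondary clarifier (neglecting effluent solids): R = X / (X_r − X) = 2730 / (9360 − 2730) = 0.4118.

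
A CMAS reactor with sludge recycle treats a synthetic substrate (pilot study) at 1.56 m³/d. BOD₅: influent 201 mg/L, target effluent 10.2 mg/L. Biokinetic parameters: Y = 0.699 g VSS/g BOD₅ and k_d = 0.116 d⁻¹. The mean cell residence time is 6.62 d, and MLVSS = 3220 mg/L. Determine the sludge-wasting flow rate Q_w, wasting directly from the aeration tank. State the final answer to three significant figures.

Rearranging the biomass balance for a CMAS with decay, V = Y·Q·ΔS·θ_c / [X·(1+k_d θ_c)] = 0.699 × 1.56 × (201 − 10.2) × 6.62 / [3220 × (1 + 0.116 × 6.62)] = 1.38×10^3 / 5693 = 0.2419 m³.
For wasting at MLVSS concentration, Q_w = V/θ_c = 0.2419/6.62 = 0.03655 m³/d.

Q_w ≈ 0.0365 m³/d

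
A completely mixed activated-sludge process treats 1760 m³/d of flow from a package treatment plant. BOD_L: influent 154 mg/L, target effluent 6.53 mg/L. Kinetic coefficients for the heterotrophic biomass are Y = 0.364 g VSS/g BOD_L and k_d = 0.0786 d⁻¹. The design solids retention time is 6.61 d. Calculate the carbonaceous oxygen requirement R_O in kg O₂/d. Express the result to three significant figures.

R_O ≈ 171 kg O₂/d

Correct the yield for decay: Y_obs = Y/(1 + k_d θ_c) = 0.364 / (1 + 0.0786 × 6.61) = 0.364 / 1.520 = 0.2395.
Q·(S₀ − S) = 1760 × (154 − 6.53) × 10⁻³ = 259.5 kg/d removed.
Biomass synthesised: P_X = Y_obs × 259.5 = 62.17 kg VSS/d.
Carbonaceous O₂ demand = substrate oxidised − cell-mass equivalent = 259.5 − 1.42 × 62.17 = 171.3 kg O₂/d.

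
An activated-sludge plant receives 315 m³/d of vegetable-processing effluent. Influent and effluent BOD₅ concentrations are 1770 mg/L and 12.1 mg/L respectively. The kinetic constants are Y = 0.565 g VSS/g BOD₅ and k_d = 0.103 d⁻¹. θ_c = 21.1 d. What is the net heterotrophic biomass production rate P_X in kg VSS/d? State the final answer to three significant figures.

P_X ≈ 98.6 kg VSS/d

Y_obs = Y / (1 + k_d θ_c) = 0.565 / (1 + 0.103 × 21.1) = 0.565 / 3.173 = 0.1780.
Mass of BOD₅ removed per day: Q(S₀ − S) = 315 × 1758 g/m³ = 553.7 kg/d.
Biomass produced: P_X = Y_obs·Q·ΔS = 0.1780 × 553.7 ≈ 98.59 kg VSS/d.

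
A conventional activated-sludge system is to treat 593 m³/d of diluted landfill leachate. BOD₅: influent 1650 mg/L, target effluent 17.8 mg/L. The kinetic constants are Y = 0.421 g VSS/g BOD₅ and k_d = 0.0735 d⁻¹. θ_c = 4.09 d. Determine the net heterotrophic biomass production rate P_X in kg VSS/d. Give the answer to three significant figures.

Observed yield with endogenous decay: Y_obs = Y / (1 + k_d·θ_c) = 0.421 / (1 + 0.0735 × 4.09) = 0.421 / 1.301 = 0.3237 g VSS/g BOD₅.
Q·(S₀ − S) = 593 × (1650 − 17.8) × 10⁻³ = 967.9 kg/d removed.
Biomass produced: P_X = Y_obs·Q·ΔS = 0.3237 × 967.9 ≈ 313.3 kg VSS/d.

P_X ≈ 313 kg VSS/d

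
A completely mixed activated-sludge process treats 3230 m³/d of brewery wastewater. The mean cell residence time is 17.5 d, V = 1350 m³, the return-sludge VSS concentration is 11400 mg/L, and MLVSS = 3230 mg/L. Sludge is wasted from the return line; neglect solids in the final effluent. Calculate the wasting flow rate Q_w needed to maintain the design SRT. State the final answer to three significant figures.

Q_w = (V·X)/(θ_c X_r) = 1350 × 3230 / (17.5 × 11400) = 21.86 m³/d.

Q_w ≈ 21.9 m³/d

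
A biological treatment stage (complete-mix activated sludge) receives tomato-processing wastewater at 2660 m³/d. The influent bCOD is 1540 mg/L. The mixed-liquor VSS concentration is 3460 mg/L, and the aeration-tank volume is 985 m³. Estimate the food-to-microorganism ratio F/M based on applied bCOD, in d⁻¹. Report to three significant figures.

F/M = applied load / biomass = Q·S₀/(V·X) = 2660 × 1540 / (985.0 × 3460) = 1.202 d⁻¹.

F/M ≈ 1.20 d⁻¹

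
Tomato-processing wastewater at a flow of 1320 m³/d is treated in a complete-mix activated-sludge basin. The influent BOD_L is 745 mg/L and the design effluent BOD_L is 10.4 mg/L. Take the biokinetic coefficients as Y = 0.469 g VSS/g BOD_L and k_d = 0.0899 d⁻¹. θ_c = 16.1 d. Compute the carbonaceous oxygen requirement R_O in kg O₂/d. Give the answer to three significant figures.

Correct the yield for decay: Y_obs = Y/(1 + k_d θ_c) = 0.469 / (1 + 0.0899 × 16.1) = 0.469 / 2.447 = 0.1916.
Mass of BOD_L removed per day: Q(S₀ − S) = 1320 × 734.6 g/m³ = 969.7 kg/d.
Biomass synthesised: P_X = Y_obs × 969.7 = 185.8 kg VSS/d.
R_O = Q·ΔS − 1.42 P_X = 969.7 − 263.9 = 705.8 kg O₂/d.

R_O ≈ 706 kg O₂/d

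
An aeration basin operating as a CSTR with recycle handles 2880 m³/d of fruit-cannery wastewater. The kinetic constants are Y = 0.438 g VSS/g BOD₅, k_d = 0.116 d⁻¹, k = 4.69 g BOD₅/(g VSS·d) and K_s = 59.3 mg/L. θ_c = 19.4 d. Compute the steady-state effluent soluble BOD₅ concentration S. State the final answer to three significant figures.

From the Monod/SRT balance for a CMAS, S = K_s·(1+k_d θ_c)/[θ_c·(Y k − k_d) − 1] = 59.3 × (1 + 0.116 × 19.4) / [19.4 × (0.438 × 4.69 − 0.116) − 1] = 192.7 / 36.60 = 5.266 mg/L.

S ≈ 5.27 mg/L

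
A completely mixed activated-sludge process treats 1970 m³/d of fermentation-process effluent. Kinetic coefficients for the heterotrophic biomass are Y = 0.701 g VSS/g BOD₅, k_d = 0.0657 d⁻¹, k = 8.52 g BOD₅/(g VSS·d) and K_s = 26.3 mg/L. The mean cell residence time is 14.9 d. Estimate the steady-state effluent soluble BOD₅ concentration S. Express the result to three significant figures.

From the Monod/SRT balance for a CMAS, S = K_s·(1+k_d θ_c)/[θ_c·(Y k − k_d) − 1] = 26.3 × (1 + 0.0657 × 14.9) / [14.9 × (0.701 × 8.52 − 0.0657) − 1] = 52.05 / 87.01 = 0.5981 mg/L.

S ≈ 0.598 mg/L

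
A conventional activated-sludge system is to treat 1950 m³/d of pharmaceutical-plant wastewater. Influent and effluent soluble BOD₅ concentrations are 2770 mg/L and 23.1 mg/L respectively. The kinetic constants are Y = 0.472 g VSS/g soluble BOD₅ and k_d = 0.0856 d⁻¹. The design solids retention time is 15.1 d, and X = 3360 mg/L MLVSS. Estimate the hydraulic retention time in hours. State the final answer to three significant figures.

τ ≈ 61.0 h

Rearranging the biomass balance for a CMAS with decay, V = Y·Q·ΔS·θ_c / [X·(1+k_d θ_c)] = 0.472 × 1950 × (2770 − 23.1) × 15.1 / [3360 × (1 + 0.0856 × 15.1)] = 3.82×10^7 / 7703 = 4956 m³.
HRT = V/Q = 4956 m³ / 1950 m³·d⁻¹ = 2.542 d × 24 = 61.00 h.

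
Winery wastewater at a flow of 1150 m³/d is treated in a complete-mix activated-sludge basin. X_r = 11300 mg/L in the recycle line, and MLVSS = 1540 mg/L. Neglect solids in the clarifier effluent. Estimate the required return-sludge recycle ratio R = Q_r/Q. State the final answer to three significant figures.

R ≈ 0.158

Solids balance on the clarifier gives (1+R)X = R·X_r, so R = X/(X_r − X) = 1540 / (11300 − 1540) = 0.1578.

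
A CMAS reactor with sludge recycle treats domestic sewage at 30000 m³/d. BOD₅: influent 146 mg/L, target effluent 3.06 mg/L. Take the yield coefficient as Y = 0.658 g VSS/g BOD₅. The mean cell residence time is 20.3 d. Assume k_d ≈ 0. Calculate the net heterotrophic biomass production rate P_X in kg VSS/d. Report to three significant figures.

With endogenous decay neglected, the observed yield equals the true yield: Y_obs = Y = 0.658 g VSS/g BOD₅.
ΔS = 146 − 3.06 = 142.9 mg/L, so the substrate removal rate is 30000 × 142.9/1000 = 4288 kg BOD₅/d.
Biomass produced: P_X = Y_obs·Q·ΔS = 0.6580 × 4288 ≈ 2822 kg VSS/d.

P_X ≈ 2820 kg VSS/d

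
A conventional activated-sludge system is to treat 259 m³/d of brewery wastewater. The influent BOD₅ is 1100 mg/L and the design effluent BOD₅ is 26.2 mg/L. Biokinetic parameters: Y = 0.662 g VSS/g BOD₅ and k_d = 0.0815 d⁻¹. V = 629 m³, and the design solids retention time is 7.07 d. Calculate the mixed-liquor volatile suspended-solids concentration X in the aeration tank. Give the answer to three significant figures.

From V·X·(1 + k_d·θ_c) = Y·Q·(S₀ − S)·θ_c: X = 0.662 × 259 × (1100 − 26.2) × 7.07 / [629 × (1 + 0.0815 × 7.07)] = 1313 mg/L.

X ≈ 1310 mg/L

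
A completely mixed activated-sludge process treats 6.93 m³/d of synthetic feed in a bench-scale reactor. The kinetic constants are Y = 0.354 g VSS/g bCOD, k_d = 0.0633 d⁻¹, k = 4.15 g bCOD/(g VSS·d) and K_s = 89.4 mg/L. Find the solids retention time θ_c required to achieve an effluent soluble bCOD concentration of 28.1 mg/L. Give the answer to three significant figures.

θ_c ≈ 3.47 d

At the target effluent, Y k S/(K_s+S) = 0.354×4.15×28.1/117.5 = 0.3513 d⁻¹.
1/θ_c = 0.3513 − 0.0633 = 0.2880 d⁻¹, so θ_c = 3.472 d.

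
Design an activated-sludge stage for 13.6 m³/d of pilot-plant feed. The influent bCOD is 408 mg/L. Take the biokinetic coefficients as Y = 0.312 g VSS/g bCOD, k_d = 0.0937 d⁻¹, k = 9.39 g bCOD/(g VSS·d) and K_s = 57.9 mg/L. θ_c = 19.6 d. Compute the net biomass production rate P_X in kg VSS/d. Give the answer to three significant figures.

P_X ≈ 0.606 kg VSS/d

From the Monod/SRT balance for a CMAS, S = K_s·(1+k_d θ_c)/[θ_c·(Y k − k_d) − 1] = 57.9 × (1 + 0.0937 × 19.6) / [19.6 × (0.312 × 9.39 − 0.0937) − 1] = 164.2 / 54.59 = 3.009 mg/L.
The observed yield is Y_obs = Y/(1 + k_d·θ_c) = 0.312 / (1 + 0.0937 × 19.6) = 0.312 / 2.837 = 0.1100 g VSS per g bCOD removed.
Q·(S₀ − S) = 13.6 × (408 − 3.01) × 10⁻³ = 5.508 kg/d removed.
Biomass produced: P_X = Y_obs·Q·ΔS = 0.1100 × 5.508 ≈ 0.6058 kg VSS/d.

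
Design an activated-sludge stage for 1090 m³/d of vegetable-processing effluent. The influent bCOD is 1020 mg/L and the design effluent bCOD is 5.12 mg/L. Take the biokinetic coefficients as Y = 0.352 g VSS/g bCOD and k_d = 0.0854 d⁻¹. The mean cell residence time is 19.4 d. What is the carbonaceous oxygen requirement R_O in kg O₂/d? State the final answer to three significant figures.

The observed yield is Y_obs = Y/(1 + k_d·θ_c) = 0.352 / (1 + 0.0854 × 19.4) = 0.352 / 2.657 = 0.1325 g VSS per g bCOD removed.
Substrate removed = Q·(S₀ − S) = 1090 m³/d × (1020 − 5.12) g/m³ = 1.11×10^6 g/d = 1106 kg/d.
Biomass synthesised: P_X = Y_obs × 1106 = 146.6 kg VSS/d.
R_O = Q·(S₀ − S) − 1.42·P_X = 1106 − 1.42 × 146.6 = 898.1 kg O₂/d.

R_O ≈ 898 kg O₂/d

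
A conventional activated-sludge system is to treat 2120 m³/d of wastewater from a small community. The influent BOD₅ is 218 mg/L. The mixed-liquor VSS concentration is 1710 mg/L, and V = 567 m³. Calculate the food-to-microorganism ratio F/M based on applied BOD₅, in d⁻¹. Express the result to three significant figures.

F/M ≈ 0.477 d⁻¹

F/M = applied load / biomass = Q·S₀/(V·X) = 2120 × 218 / (567.0 × 1710) = 0.4767 d⁻¹.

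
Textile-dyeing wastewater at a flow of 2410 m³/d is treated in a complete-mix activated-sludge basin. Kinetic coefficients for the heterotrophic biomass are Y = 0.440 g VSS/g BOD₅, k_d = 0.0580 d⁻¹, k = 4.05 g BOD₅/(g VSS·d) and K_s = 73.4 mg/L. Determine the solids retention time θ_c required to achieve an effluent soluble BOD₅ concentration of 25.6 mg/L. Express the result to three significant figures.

θ_c ≈ 2.48 d

From 1/θ_c = Y·k·S/(K_s + S) − k_d: Y·k·S/(K_s+S) = 0.440 × 4.05 × 25.6 / (73.4 + 25.6) = 0.4608 d⁻¹.
Then 1/θ_c = μ − k_d = 0.4608 − 0.0580 = 0.4028 d⁻¹, giving θ_c = 2.483 d.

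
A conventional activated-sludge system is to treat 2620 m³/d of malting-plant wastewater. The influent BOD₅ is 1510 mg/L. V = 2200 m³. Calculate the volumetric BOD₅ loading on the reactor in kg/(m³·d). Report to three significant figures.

Volumetric loading L_v = Q·S₀ / V = 2620 × 1510 g/m³ / 2200 m³ = 1798 g/(m³·d) = 1.798 kg BOD₅/(m³·d).

L_v ≈ 1.80 kg BOD₅/(m³·d)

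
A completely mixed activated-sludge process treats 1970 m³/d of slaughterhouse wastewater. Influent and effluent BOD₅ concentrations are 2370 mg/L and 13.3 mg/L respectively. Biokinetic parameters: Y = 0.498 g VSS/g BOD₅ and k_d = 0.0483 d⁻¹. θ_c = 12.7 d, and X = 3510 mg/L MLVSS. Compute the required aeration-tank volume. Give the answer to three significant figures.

V ≈ 5190 m³

Steady-state biomass mass balance: V·X·(1 + k_d·θ_c) = Y·Q·(S₀ − S)·θ_c, so V = 0.498 × 1970 × (2370 − 13.3) × 12.7 / [3510 × (1 + 0.0483 × 12.7)] = 2.94×10^7 / 5663 = 5185 m³.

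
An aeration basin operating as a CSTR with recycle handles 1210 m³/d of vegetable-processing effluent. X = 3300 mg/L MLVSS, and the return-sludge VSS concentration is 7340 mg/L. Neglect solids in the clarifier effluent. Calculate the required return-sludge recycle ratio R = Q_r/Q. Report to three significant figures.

Mass balance around the secondary clarifier (neglecting effluent solids): R = X / (X_r − X) = 3300 / (7340 − 3300) = 0.8168.

R ≈ 0.817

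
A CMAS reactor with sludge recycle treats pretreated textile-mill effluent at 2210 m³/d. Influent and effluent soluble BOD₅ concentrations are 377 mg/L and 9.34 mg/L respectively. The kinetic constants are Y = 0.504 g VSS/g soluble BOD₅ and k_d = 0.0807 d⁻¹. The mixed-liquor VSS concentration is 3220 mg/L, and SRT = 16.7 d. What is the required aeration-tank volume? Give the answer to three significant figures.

Steady-state biomass mass balance: V·X·(1 + k_d·θ_c) = Y·Q·(S₀ − S)·θ_c, so V = 0.504 × 2210 × (377 − 9.34) × 16.7 / [3220 × (1 + 0.0807 × 16.7)] = 6.84×10^6 / 7560 = 904.7 m³.

V ≈ 905 m³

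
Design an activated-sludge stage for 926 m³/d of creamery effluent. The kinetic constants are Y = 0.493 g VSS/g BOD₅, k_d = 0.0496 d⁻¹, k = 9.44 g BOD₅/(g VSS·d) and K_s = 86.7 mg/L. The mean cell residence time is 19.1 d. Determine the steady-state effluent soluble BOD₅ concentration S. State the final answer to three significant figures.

Effluent substrate depends only on kinetics and SRT: S = K_s(1 + k_d θ_c) / [θ_c(Yk − k_d) − 1] = 86.7 × (1 + 0.0496 × 19.1) / [19.1 × (0.493 × 9.44 − 0.0496) − 1] = 168.8 / 86.94 = 1.942 mg/L.

S ≈ 1.94 mg/L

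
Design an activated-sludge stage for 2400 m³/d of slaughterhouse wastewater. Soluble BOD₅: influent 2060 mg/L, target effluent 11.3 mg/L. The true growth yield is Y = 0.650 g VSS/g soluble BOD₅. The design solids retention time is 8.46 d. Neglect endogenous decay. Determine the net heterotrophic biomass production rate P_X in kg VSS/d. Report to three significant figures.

P_X ≈ 3200 kg VSS/d

No decay correction is needed, so Y_obs = Y = 0.650.
Mass of soluble BOD₅ removed per day: Q(S₀ − S) = 2400 × 2049 g/m³ = 4917 kg/d.
Biomass produced: P_X = Y_obs·Q·ΔS = 0.6500 × 4917 ≈ 3196 kg VSS/d.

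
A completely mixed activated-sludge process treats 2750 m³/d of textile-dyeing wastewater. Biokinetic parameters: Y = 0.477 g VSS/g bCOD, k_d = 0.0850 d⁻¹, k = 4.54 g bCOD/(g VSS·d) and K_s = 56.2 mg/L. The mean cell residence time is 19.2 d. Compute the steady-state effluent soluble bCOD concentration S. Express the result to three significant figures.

S ≈ 3.80 mg/L

For a completely mixed reactor with recycle the Lawrence–McCarty relation gives S = K_s·(1 + k_d·θ_c) / [θ_c·(Y·k − k_d) − 1] = 56.2 × (1 + 0.0850 × 19.2) / [19.2 × (0.477 × 4.54 − 0.0850) − 1] = 147.9 / 38.95 = 3.798 mg/L.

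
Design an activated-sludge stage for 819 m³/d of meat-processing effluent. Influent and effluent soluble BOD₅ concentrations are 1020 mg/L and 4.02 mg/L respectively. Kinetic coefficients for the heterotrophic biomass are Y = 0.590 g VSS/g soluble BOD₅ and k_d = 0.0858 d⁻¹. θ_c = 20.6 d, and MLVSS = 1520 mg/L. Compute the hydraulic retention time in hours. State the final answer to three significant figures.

τ ≈ 70.5 h

Rearranging the biomass balance for a CMAS with decay, V = Y·Q·ΔS·θ_c / [X·(1+k_d θ_c)] = 0.590 × 819 × (1020 − 4.02) × 20.6 / [1520 × (1 + 0.0858 × 20.6)] = 1.01×10^7 / 4207 = 2404 m³.
τ = V/Q = 2404/819 = 2.935 d, or 70.45 h.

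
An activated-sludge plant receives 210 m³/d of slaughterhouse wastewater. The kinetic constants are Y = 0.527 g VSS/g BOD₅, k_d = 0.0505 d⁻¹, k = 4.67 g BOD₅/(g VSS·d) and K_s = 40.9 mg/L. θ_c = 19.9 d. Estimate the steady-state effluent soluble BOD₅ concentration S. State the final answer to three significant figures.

S ≈ 1.75 mg/L

From the Monod/SRT balance for a CMAS, S = K_s·(1+k_d θ_c)/[θ_c·(Y k − k_d) − 1] = 40.9 × (1 + 0.0505 × 19.9) / [19.9 × (0.527 × 4.67 − 0.0505) − 1] = 82.00 / 46.97 = 1.746 mg/L.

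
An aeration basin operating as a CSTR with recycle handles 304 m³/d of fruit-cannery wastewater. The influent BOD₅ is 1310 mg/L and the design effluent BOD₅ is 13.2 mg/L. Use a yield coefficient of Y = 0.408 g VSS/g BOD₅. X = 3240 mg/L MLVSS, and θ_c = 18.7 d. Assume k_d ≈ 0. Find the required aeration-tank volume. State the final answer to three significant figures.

V ≈ 928 m³

With k_d = 0 the design equation reduces to V = Y Q (S₀−S) θ_c / X = 0.408 × 304 × (1310 − 13.2) × 18.7 / 3240 = 928.3 m³.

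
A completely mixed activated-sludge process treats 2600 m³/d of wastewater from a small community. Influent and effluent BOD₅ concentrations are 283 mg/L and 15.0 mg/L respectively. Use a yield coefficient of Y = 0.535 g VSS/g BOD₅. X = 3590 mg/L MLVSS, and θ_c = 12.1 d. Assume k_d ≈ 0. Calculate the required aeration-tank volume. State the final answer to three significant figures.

Biomass mass balance (decay neglected): V·X = Y·Q·(S₀ − S)·θ_c, so V = 0.535 × 2600 × (283 − 15.0) × 12.1 / 3590 = 1256 m³.

V ≈ 1260 m³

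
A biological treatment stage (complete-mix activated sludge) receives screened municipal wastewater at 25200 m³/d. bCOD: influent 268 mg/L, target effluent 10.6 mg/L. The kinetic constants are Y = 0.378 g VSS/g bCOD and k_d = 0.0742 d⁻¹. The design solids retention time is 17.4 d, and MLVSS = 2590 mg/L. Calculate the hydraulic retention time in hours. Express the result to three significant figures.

τ ≈ 6.85 h

Rearranging the biomass balance for a CMAS with decay, V = Y·Q·ΔS·θ_c / [X·(1+k_d θ_c)] = 0.378 × 25200 × (268 − 10.6) × 17.4 / [2590 × (1 + 0.0742 × 17.4)] = 4.27×10^7 / 5934 = 7190 m³.
Hydraulic retention time τ = V/Q = 7190 / 25200 = 0.2853 d = 6.847 h.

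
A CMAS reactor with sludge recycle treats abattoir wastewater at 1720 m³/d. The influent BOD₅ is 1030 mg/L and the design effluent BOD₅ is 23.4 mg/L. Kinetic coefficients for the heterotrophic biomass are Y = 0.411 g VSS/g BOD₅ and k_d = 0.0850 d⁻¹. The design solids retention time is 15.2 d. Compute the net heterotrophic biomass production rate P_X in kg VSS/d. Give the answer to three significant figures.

Correct the yield for decay: Y_obs = Y/(1 + k_d θ_c) = 0.411 / (1 + 0.0850 × 15.2) = 0.411 / 2.292 = 0.1793.
Substrate removed = Q·(S₀ − S) = 1720 m³/d × (1030 − 23.4) g/m³ = 1.73×10^6 g/d = 1731 kg/d.
Net biomass production P_X = Y_obs × Q·(S₀ − S) = 0.1793 × 1731 = 310.5 kg VSS/d.

P_X ≈ 310 kg VSS/d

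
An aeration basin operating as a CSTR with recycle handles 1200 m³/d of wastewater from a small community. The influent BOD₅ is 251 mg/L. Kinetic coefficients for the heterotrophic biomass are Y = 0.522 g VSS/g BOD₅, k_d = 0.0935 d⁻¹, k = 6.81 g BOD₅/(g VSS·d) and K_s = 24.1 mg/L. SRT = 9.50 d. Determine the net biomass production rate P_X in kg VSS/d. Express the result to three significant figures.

P_X ≈ 82.8 kg VSS/d

For a completely mixed reactor with recycle the Lawrence–McCarty relation gives S = K_s·(1 + k_d·θ_c) / [θ_c·(Y·k − k_d) − 1] = 24.1 × (1 + 0.0935 × 9.50) / [9.50 × (0.522 × 6.81 − 0.0935) − 1] = 45.51 / 31.88 = 1.427 mg/L.
Observed yield with endogenous decay: Y_obs = Y / (1 + k_d·θ_c) = 0.522 / (1 + 0.0935 × 9.50) = 0.522 / 1.888 = 0.2764 g VSS/g BOD₅.
Q·(S₀ − S) = 1200 × (251 − 1.43) × 10⁻³ = 299.5 kg/d removed.
So the net sludge growth is P_X = 0.2764 × 299.5 = 82.79 kg VSS/d.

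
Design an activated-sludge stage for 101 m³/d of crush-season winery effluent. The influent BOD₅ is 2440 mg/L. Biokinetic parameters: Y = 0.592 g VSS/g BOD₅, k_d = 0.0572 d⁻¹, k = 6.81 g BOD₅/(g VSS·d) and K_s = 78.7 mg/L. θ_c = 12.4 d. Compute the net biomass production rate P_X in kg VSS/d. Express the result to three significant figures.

P_X ≈ 85.3 kg VSS/d

From the Monod/SRT balance for a CMAS, S = K_s·(1+k_d θ_c)/[θ_c·(Y k − k_d) − 1] = 78.7 × (1 + 0.0572 × 12.4) / [12.4 × (0.592 × 6.81 − 0.0572) − 1] = 134.5 / 48.28 = 2.786 mg/L.
Y_obs = Y / (1 + k_d θ_c) = 0.592 / (1 + 0.0572 × 12.4) = 0.592 / 1.709 = 0.3463.
ΔS = 2440 − 2.79 = 2437 mg/L, so the substrate removal rate is 101 × 2437/1000 = 246.2 kg BOD₅/d.
Biomass produced: P_X = Y_obs·Q·ΔS = 0.3463 × 246.2 ≈ 85.26 kg VSS/d.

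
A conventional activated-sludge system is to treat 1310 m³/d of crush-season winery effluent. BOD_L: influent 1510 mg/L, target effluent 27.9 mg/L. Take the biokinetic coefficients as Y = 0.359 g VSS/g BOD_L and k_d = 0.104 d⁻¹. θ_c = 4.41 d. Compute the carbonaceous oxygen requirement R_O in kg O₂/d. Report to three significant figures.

Correct the yield for decay: Y_obs = Y/(1 + k_d θ_c) = 0.359 / (1 + 0.104 × 4.41) = 0.359 / 1.459 = 0.2461.
Substrate removed = Q·(S₀ − S) = 1310 m³/d × (1510 − 27.9) g/m³ = 1.94×10^6 g/d = 1942 kg/d.
P_X = Y_obs·Q·(S₀ − S) = 0.2461 × 1942 = 477.9 kg VSS/d.
R_O = Q·ΔS − 1.42 P_X = 1942 − 678.6 = 1263 kg O₂/d.

R_O ≈ 1260 kg O₂/d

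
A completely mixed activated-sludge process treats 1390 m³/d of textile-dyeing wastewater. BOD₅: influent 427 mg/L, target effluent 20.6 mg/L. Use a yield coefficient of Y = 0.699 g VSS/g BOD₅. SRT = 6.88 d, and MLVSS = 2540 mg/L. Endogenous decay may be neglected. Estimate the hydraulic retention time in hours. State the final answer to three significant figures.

τ ≈ 18.5 h

With k_d = 0 the design equation reduces to V = Y Q (S₀−S) θ_c / X = 0.699 × 1390 × (427 − 20.6) × 6.88 / 2540 = 1070 m³.
τ = V/Q = 1070/1390 = 0.7695 d, or 18.47 h.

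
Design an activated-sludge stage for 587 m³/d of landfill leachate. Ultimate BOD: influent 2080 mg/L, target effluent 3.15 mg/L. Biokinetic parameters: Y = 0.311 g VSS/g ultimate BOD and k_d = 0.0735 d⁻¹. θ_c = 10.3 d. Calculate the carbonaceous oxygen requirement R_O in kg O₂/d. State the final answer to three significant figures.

Y_obs = Y / (1 + k_d θ_c) = 0.311 / (1 + 0.0735 × 10.3) = 0.311 / 1.757 = 0.1770.
Substrate removed = Q·(S₀ − S) = 587 m³/d × (2080 − 3.15) g/m³ = 1.22×10^6 g/d = 1219 kg/d.
Biomass synthesised: P_X = Y_obs × 1219 = 215.8 kg VSS/d.
Carbonaceous O₂ demand = substrate oxidised − cell-mass equivalent = 1219 − 1.42 × 215.8 = 912.7 kg O₂/d.

R_O ≈ 913 kg O₂/d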